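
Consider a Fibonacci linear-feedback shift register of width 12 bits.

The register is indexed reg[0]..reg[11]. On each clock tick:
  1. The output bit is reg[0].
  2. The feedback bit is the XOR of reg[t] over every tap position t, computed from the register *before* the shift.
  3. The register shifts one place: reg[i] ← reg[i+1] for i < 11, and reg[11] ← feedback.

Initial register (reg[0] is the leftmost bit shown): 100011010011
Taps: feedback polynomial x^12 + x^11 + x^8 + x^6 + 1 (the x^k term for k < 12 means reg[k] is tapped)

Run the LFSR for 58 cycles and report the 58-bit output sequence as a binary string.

1000110100110101100101111010100110000111010111110101011010

k : reg_k → out_k, fb_k
0: 100011010011 → 1, fb=0
1: 000110100110 → 0, fb=1
2: 001101001101 → 0, fb=0
3: 011010011010 → 0, fb=1
4: 110100110101 → 1, fb=1
5: 101001101011 → 1, fb=0
6: 010011010110 → 0, fb=0
7: 100110101100 → 1, fb=1
8: 001101011001 → 0, fb=0
9: 011010110010 → 0, fb=1
10: 110101100101 → 1, fb=1
11: 101011001011 → 1, fb=1
12: 010110010111 → 0, fb=1
13: 101100101111 → 1, fb=0
14: 011001011110 → 0, fb=1
15: 110010111101 → 1, fb=0
16: 100101111010 → 1, fb=1
17: 001011110101 → 0, fb=0
18: 010111101010 → 0, fb=0
19: 101111010100 → 1, fb=1
20: 011110101001 → 0, fb=1
21: 111101010011 → 1, fb=0
22: 111010100110 → 1, fb=0
23: 110101001100 → 1, fb=0
24: 101010011000 → 1, fb=0
25: 010100110000 → 0, fb=1
26: 101001100001 → 1, fb=1
27: 010011000011 → 0, fb=1
28: 100110000111 → 1, fb=0
29: 001100001110 → 0, fb=1
30: 011000011101 → 0, fb=0
31: 110000111010 → 1, fb=1
32: 100001110101 → 1, fb=1
33: 000011101011 → 0, fb=1
34: 000111010111 → 0, fb=1
35: 001110101111 → 0, fb=1
36: 011101011111 → 0, fb=0
37: 111010111110 → 1, fb=1
38: 110101111101 → 1, fb=0
39: 101011111010 → 1, fb=1
40: 010111110101 → 0, fb=0
41: 101111101010 → 1, fb=1
42: 011111010101 → 0, fb=1
43: 111110101011 → 1, fb=0
44: 111101010110 → 1, fb=1
45: 111010101101 → 1, fb=0
46: 110101011010 → 1, fb=0
47: 101010110100 → 1, fb=0
48: 010101101000 → 0, fb=0
49: 101011010000 → 1, fb=1
50: 010110100001 → 0, fb=0
51: 101101000010 → 1, fb=1
52: 011010000101 → 0, fb=1
53: 110100001011 → 1, fb=1
54: 101000010111 → 1, fb=0
55: 010000101110 → 0, fb=0
56: 100001011100 → 1, fb=0
57: 000010111000 → 0, fb=0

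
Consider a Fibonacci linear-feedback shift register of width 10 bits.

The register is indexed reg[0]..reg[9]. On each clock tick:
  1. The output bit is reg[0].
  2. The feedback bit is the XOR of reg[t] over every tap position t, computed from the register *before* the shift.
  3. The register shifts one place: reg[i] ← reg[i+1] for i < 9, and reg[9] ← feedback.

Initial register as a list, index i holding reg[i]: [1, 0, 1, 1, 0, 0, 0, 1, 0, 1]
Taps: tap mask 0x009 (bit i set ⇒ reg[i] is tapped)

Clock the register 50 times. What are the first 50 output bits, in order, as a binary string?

step | reg (before) | out | fb
   0 | 1011000101 | 1 | 0
   1 | 0110001010 | 0 | 0
   2 | 1100010100 | 1 | 1
   3 | 1000101001 | 1 | 1
   4 | 0001010011 | 0 | 1
   5 | 0010100111 | 0 | 0
   6 | 0101001110 | 0 | 1
   7 | 1010011101 | 1 | 1
   8 | 0100111011 | 0 | 0
   9 | 1001110110 | 1 | 0
  10 | 0011101100 | 0 | 1
  11 | 0111011001 | 0 | 1
  12 | 1110110011 | 1 | 1
  13 | 1101100111 | 1 | 0
  14 | 1011001110 | 1 | 0
  15 | 0110011100 | 0 | 0
  16 | 1100111000 | 1 | 1
  17 | 1001110001 | 1 | 0
  18 | 0011100010 | 0 | 1
  19 | 0111000101 | 0 | 1
  20 | 1110001011 | 1 | 1
  21 | 1100010111 | 1 | 1
  22 | 1000101111 | 1 | 1
  23 | 0001011111 | 0 | 1
  24 | 0010111111 | 0 | 0
  25 | 0101111110 | 0 | 1
  26 | 1011111101 | 1 | 0
  27 | 0111111010 | 0 | 1
  28 | 1111110101 | 1 | 0
  29 | 1111101010 | 1 | 0
  30 | 1111010100 | 1 | 0
  31 | 1110101000 | 1 | 1
  32 | 1101010001 | 1 | 0
  33 | 1010100010 | 1 | 1
  34 | 0101000101 | 0 | 1
  35 | 1010001011 | 1 | 1
  36 | 0100010111 | 0 | 0
  37 | 1000101110 | 1 | 1
  38 | 0001011101 | 0 | 1
  39 | 0010111011 | 0 | 0
  40 | 0101110110 | 0 | 1
  41 | 1011101101 | 1 | 0
  42 | 0111011010 | 0 | 1
  43 | 1110110101 | 1 | 1
  44 | 1101101011 | 1 | 0
  45 | 1011010110 | 1 | 0
  46 | 0110101100 | 0 | 0
  47 | 1101011000 | 1 | 0
  48 | 1010110000 | 1 | 1
  49 | 0101100001 | 0 | 1

10110001010011101100111000101111110101000101110110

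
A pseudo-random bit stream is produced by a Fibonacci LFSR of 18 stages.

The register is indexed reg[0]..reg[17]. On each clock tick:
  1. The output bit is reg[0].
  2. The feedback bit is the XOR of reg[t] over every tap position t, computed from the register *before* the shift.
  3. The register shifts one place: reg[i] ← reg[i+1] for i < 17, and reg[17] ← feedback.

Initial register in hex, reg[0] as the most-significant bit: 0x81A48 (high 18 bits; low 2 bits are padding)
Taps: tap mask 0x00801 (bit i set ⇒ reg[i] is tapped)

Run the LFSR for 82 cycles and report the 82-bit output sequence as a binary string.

tick  register→output (feedback)
  0  100000011010010010→1 (1)
  1  000000110100100101→0 (0)
  2  000001101001001010→0 (1)
  3  000011010010010101→0 (0)
  4  000110100100101010→0 (0)
  5  001101001001010100→0 (1)
  6  011010010010101001→0 (0)
  7  110100100101010010→1 (0)
  8  101001001010100100→1 (1)
  9  010010010101001001→0 (1)
 10  100100101010010011→1 (1)
 11  001001010100100111→0 (0)
 12  010010101001001110→0 (1)
 13  100101010010011101→1 (1)
 14  001010100100111011→0 (0)
 15  010101001001110110→0 (1)
 16  101010010011101101→1 (0)
 17  010100100111011010→0 (1)
 18  101001001110110101→1 (1)
 19  010010011101101011→0 (1)
 20  100100111011010111→1 (0)
 21  001001110110101110→0 (0)
 22  010011101101011100→0 (1)
 23  100111011010111001→1 (1)
 24  001110110101110011→0 (1)
 25  011101101011100111→0 (1)
 26  111011010111001111→1 (0)
 27  110110101110011110→1 (1)
 28  101101011100111101→1 (1)
 29  011010111001111011→0 (1)
 30  110101110011110111→1 (0)
 31  101011100111101110→1 (0)
 32  010111001111011100→0 (1)
 33  101110011110111001→1 (1)
 34  011100111101110011→0 (1)
 35  111001111011100111→1 (0)
 36  110011110111001110→1 (0)
 37  100111101110011100→1 (1)
 38  001111011100111001→0 (0)
 39  011110111001110010→0 (1)
 40  111101110011100101→1 (0)
 41  111011100111001010→1 (0)
 42  110111001110010100→1 (1)
 43  101110011100101001→1 (1)
 44  011100111001010011→0 (1)
 45  111001110010100111→1 (1)
 46  110011100101001111→1 (0)
 47  100111001010011110→1 (1)
 48  001110010100111101→0 (0)
 49  011100101001111010→0 (1)
 50  111001010011110101→1 (0)
 51  110010100111101010→1 (0)
 52  100101001111010100→1 (0)
 53  001010011110101000→0 (0)
 54  010100111101010000→0 (1)
 55  101001111010100001→1 (1)
 56  010011110101000011→0 (1)
 57  100111101010000111→1 (1)
 58  001111010100001111→0 (0)
 59  011110101000011110→0 (0)
 60  111101010000111100→1 (1)
 61  111010100001111001→1 (0)
 62  110101000011110010→1 (0)
 63  101010000111100100→1 (0)
 64  010100001111001000→0 (1)
 65  101000011110010001→1 (1)
 66  010000111100100011→0 (0)
 67  100001111001000110→1 (0)
 68  000011110010001100→0 (0)
 69  000111100100011000→0 (0)
 70  001111001000110000→0 (0)
 71  011110010001100000→0 (1)
 72  111100100011000001→1 (0)
 73  111001000110000010→1 (1)
 74  110010001100000101→1 (1)
 75  100100011000001011→1 (1)
 76  001000110000010111→0 (0)
 77  010001100000101110→0 (0)
 78  100011000001011100→1 (0)
 79  000110000010111000→0 (0)
 80  001100000101110000→0 (1)
 81  011000001011100001→0 (1)

1000000110100100101010010011101101011100111101110011100101001111010100001111001000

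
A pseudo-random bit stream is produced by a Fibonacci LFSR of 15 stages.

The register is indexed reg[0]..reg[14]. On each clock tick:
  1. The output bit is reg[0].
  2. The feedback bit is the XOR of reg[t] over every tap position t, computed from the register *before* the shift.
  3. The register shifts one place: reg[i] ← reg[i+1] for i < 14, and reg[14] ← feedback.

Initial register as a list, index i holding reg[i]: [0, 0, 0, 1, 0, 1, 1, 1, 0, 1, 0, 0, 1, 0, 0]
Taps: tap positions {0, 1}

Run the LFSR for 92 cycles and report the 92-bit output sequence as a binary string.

00010111010010000111001110110001001010011010011011110101110101100011110011110100100010100011

step | reg (before) | out | fb
   0 | 000101110100100 | 0 | 0
   1 | 001011101001000 | 0 | 0
   2 | 010111010010000 | 0 | 1
   3 | 101110100100001 | 1 | 1
   4 | 011101001000011 | 0 | 1
   5 | 111010010000111 | 1 | 0
   6 | 110100100001110 | 1 | 0
   7 | 101001000011100 | 1 | 1
   8 | 010010000111001 | 0 | 1
   9 | 100100001110011 | 1 | 1
  10 | 001000011100111 | 0 | 0
  11 | 010000111001110 | 0 | 1
  12 | 100001110011101 | 1 | 1
  13 | 000011100111011 | 0 | 0
  14 | 000111001110110 | 0 | 0
  15 | 001110011101100 | 0 | 0
  16 | 011100111011000 | 0 | 1
  17 | 111001110110001 | 1 | 0
  18 | 110011101100010 | 1 | 0
  19 | 100111011000100 | 1 | 1
  20 | 001110110001001 | 0 | 0
  21 | 011101100010010 | 0 | 1
  22 | 111011000100101 | 1 | 0
  23 | 110110001001010 | 1 | 0
  24 | 101100010010100 | 1 | 1
  25 | 011000100101001 | 0 | 1
  26 | 110001001010011 | 1 | 0
  27 | 100010010100110 | 1 | 1
  28 | 000100101001101 | 0 | 0
  29 | 001001010011010 | 0 | 0
  30 | 010010100110100 | 0 | 1
  31 | 100101001101001 | 1 | 1
  32 | 001010011010011 | 0 | 0
  33 | 010100110100110 | 0 | 1
  34 | 101001101001101 | 1 | 1
  35 | 010011010011011 | 0 | 1
  36 | 100110100110111 | 1 | 1
  37 | 001101001101111 | 0 | 0
  38 | 011010011011110 | 0 | 1
  39 | 110100110111101 | 1 | 0
  40 | 101001101111010 | 1 | 1
  41 | 010011011110101 | 0 | 1
  42 | 100110111101011 | 1 | 1
  43 | 001101111010111 | 0 | 0
  44 | 011011110101110 | 0 | 1
  45 | 110111101011101 | 1 | 0
  46 | 101111010111010 | 1 | 1
  47 | 011110101110101 | 0 | 1
  48 | 111101011101011 | 1 | 0
  49 | 111010111010110 | 1 | 0
  50 | 110101110101100 | 1 | 0
  51 | 101011101011000 | 1 | 1
  52 | 010111010110001 | 0 | 1
  53 | 101110101100011 | 1 | 1
  54 | 011101011000111 | 0 | 1
  55 | 111010110001111 | 1 | 0
  56 | 110101100011110 | 1 | 0
  57 | 101011000111100 | 1 | 1
  58 | 010110001111001 | 0 | 1
  59 | 101100011110011 | 1 | 1
  60 | 011000111100111 | 0 | 1
  61 | 110001111001111 | 1 | 0
  62 | 100011110011110 | 1 | 1
  63 | 000111100111101 | 0 | 0
  64 | 001111001111010 | 0 | 0
  65 | 011110011110100 | 0 | 1
  66 | 111100111101001 | 1 | 0
  67 | 111001111010010 | 1 | 0
  68 | 110011110100100 | 1 | 0
  69 | 100111101001000 | 1 | 1
  70 | 001111010010001 | 0 | 0
  71 | 011110100100010 | 0 | 1
  72 | 111101001000101 | 1 | 0
  73 | 111010010001010 | 1 | 0
  74 | 110100100010100 | 1 | 0
  75 | 101001000101000 | 1 | 1
  76 | 010010001010001 | 0 | 1
  77 | 100100010100011 | 1 | 1
  78 | 001000101000111 | 0 | 0
  79 | 010001010001110 | 0 | 1
  80 | 100010100011101 | 1 | 1
  81 | 000101000111011 | 0 | 0
  82 | 001010001110110 | 0 | 0
  83 | 010100011101100 | 0 | 1
  84 | 101000111011001 | 1 | 1
  85 | 010001110110011 | 0 | 1
  86 | 100011101100111 | 1 | 1
  87 | 000111011001111 | 0 | 0
  88 | 001110110011110 | 0 | 0
  89 | 011101100111100 | 0 | 1
  90 | 111011001111001 | 1 | 0
  91 | 110110011110010 | 1 | 0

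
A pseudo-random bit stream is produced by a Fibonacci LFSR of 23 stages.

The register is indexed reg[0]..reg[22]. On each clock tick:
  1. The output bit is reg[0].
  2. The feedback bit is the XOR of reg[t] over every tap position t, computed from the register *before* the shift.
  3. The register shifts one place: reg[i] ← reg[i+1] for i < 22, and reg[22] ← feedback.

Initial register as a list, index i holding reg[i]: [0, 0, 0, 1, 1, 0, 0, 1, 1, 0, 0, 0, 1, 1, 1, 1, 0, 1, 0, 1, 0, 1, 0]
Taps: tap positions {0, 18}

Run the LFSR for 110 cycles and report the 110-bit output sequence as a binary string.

k : reg_k → out_k, fb_k
0: 00011001100011110101010 → 0, fb=0
1: 00110011000111101010100 → 0, fb=1
2: 01100110001111010101001 → 0, fb=0
3: 11001100011110101010010 → 1, fb=0
4: 10011000111101010100100 → 1, fb=1
5: 00110001111010101001001 → 0, fb=0
6: 01100011110101010010010 → 0, fb=1
7: 11000111101010100100101 → 1, fb=1
8: 10001111010101001001011 → 1, fb=1
9: 00011110101010010010111 → 0, fb=1
10: 00111101010100100101111 → 0, fb=0
11: 01111010101001001011110 → 0, fb=1
12: 11110101010010010111101 → 1, fb=0
13: 11101010100100101111010 → 1, fb=0
14: 11010101001001011110100 → 1, fb=0
15: 10101010010010111101000 → 1, fb=1
16: 01010100100101111010001 → 0, fb=1
17: 10101001001011110100011 → 1, fb=1
18: 01010010010111101000111 → 0, fb=0
19: 10100100101111010001110 → 1, fb=1
20: 01001001011110100011101 → 0, fb=1
21: 10010010111101000111011 → 1, fb=0
22: 00100101111010001110110 → 0, fb=1
23: 01001011110100011101101 → 0, fb=0
24: 10010111101000111011010 → 1, fb=0
25: 00101111010001110110100 → 0, fb=1
26: 01011110100011101101001 → 0, fb=0
27: 10111101000111011010010 → 1, fb=0
28: 01111010001110110100100 → 0, fb=0
29: 11110100011101101001000 → 1, fb=1
30: 11101000111011010010001 → 1, fb=0
31: 11010001110110100100010 → 1, fb=1
32: 10100011101101001000101 → 1, fb=1
33: 01000111011010010001011 → 0, fb=0
34: 10001110110100100010110 → 1, fb=0
35: 00011101101001000101100 → 0, fb=0
36: 00111011010010001011000 → 0, fb=1
37: 01110110100100010110001 → 0, fb=1
38: 11101101001000101100011 → 1, fb=1
39: 11011010010001011000111 → 1, fb=1
40: 10110100100010110001111 → 1, fb=1
41: 01101001000101100011111 → 0, fb=1
42: 11010010001011000111111 → 1, fb=0
43: 10100100010110001111110 → 1, fb=0
44: 01001000101100011111100 → 0, fb=1
45: 10010001011000111111001 → 1, fb=0
46: 00100010110001111110010 → 0, fb=1
47: 01000101100011111100101 → 0, fb=0
48: 10001011000111111001010 → 1, fb=1
49: 00010110001111110010101 → 0, fb=1
50: 00101100011111100101011 → 0, fb=0
51: 01011000111111001010110 → 0, fb=1
52: 10110001111110010101101 → 1, fb=1
53: 01100011111100101011011 → 0, fb=1
54: 11000111111001010110111 → 1, fb=0
55: 10001111110010101101110 → 1, fb=1
56: 00011111100101011011101 → 0, fb=1
57: 00111111001010110111011 → 0, fb=1
58: 01111110010101101110111 → 0, fb=1
59: 11111100101011011101111 → 1, fb=1
60: 11111001010110111011111 → 1, fb=0
61: 11110010101101110111110 → 1, fb=0
62: 11100101011011101111100 → 1, fb=0
63: 11001010110111011111000 → 1, fb=0
64: 10010101101110111110000 → 1, fb=0
65: 00101011011101111100000 → 0, fb=0
66: 01010110111011111000000 → 0, fb=0
67: 10101101110111110000000 → 1, fb=1
68: 01011011101111100000001 → 0, fb=0
69: 10110111011111000000010 → 1, fb=1
70: 01101110111110000000101 → 0, fb=0
71: 11011101111100000001010 → 1, fb=1
72: 10111011111000000010101 → 1, fb=0
73: 01110111110000000101010 → 0, fb=0
74: 11101111100000001010100 → 1, fb=0
75: 11011111000000010101000 → 1, fb=1
76: 10111110000000101010001 → 1, fb=0
77: 01111100000001010100010 → 0, fb=0
78: 11111000000010101000100 → 1, fb=1
79: 11110000000101010001001 → 1, fb=1
80: 11100000001010100010011 → 1, fb=0
81: 11000000010101000100110 → 1, fb=1
82: 10000000101010001001101 → 1, fb=1
83: 00000001010100010011011 → 0, fb=1
84: 00000010101000100110111 → 0, fb=1
85: 00000101010001001101111 → 0, fb=0
86: 00001010100010011011110 → 0, fb=1
87: 00010101000100110111101 → 0, fb=1
88: 00101010001001101111011 → 0, fb=1
89: 01010100010011011110111 → 0, fb=1
90: 10101000100110111101111 → 1, fb=1
91: 01010001001101111011111 → 0, fb=1
92: 10100010011011110111111 → 1, fb=0
93: 01000100110111101111110 → 0, fb=1
94: 10001001101111011111101 → 1, fb=0
95: 00010011011110111111010 → 0, fb=1
96: 00100110111101111110101 → 0, fb=1
97: 01001101111011111101011 → 0, fb=0
98: 10011011110111111010110 → 1, fb=0
99: 00110111101111110101100 → 0, fb=0
100: 01101111011111101011000 → 0, fb=1
101: 11011110111111010110001 → 1, fb=0
102: 10111101111110101100010 → 1, fb=1
103: 01111011111101011000101 → 0, fb=0
104: 11110111111010110001010 → 1, fb=1
105: 11101111110101100010101 → 1, fb=0
106: 11011111101011000101010 → 1, fb=1
107: 10111111010110001010101 → 1, fb=0
108: 01111110101100010101010 → 0, fb=0
109: 11111101011000101010100 → 1, fb=0

00011001100011110101010010010111101000111011010010001011000111111001010110111011111000000010101000100110111101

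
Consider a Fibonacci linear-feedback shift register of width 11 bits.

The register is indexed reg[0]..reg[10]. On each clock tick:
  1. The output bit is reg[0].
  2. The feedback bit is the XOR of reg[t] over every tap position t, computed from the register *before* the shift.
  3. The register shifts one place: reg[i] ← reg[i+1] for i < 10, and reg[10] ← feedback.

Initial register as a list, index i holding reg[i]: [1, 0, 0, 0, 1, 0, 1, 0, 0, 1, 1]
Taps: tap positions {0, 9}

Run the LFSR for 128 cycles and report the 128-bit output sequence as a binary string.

k : reg_k → out_k, fb_k
0: 10001010011 → 1, fb=0
1: 00010100110 → 0, fb=1
2: 00101001101 → 0, fb=0
3: 01010011010 → 0, fb=1
4: 10100110101 → 1, fb=1
5: 01001101011 → 0, fb=1
6: 10011010111 → 1, fb=0
7: 00110101110 → 0, fb=1
8: 01101011101 → 0, fb=0
9: 11010111010 → 1, fb=0
10: 10101110100 → 1, fb=1
11: 01011101001 → 0, fb=0
12: 10111010010 → 1, fb=0
13: 01110100100 → 0, fb=0
14: 11101001000 → 1, fb=1
15: 11010010001 → 1, fb=1
16: 10100100011 → 1, fb=0
17: 01001000110 → 0, fb=1
18: 10010001101 → 1, fb=1
19: 00100011011 → 0, fb=1
20: 01000110111 → 0, fb=1
21: 10001101111 → 1, fb=0
22: 00011011110 → 0, fb=1
23: 00110111101 → 0, fb=0
24: 01101111010 → 0, fb=1
25: 11011110101 → 1, fb=1
26: 10111101011 → 1, fb=0
27: 01111010110 → 0, fb=1
28: 11110101101 → 1, fb=1
29: 11101011011 → 1, fb=0
30: 11010110110 → 1, fb=0
31: 10101101100 → 1, fb=1
32: 01011011001 → 0, fb=0
33: 10110110010 → 1, fb=0
34: 01101100100 → 0, fb=0
35: 11011001000 → 1, fb=1
36: 10110010001 → 1, fb=1
37: 01100100011 → 0, fb=1
38: 11001000111 → 1, fb=0
39: 10010001110 → 1, fb=0
40: 00100011100 → 0, fb=0
41: 01000111000 → 0, fb=0
42: 10001110000 → 1, fb=1
43: 00011100001 → 0, fb=0
44: 00111000010 → 0, fb=1
45: 01110000101 → 0, fb=0
46: 11100001010 → 1, fb=0
47: 11000010100 → 1, fb=1
48: 10000101001 → 1, fb=1
49: 00001010011 → 0, fb=1
50: 00010100111 → 0, fb=1
51: 00101001111 → 0, fb=1
52: 01010011111 → 0, fb=1
53: 10100111111 → 1, fb=0
54: 01001111110 → 0, fb=1
55: 10011111101 → 1, fb=1
56: 00111111011 → 0, fb=1
57: 01111110111 → 0, fb=1
58: 11111101111 → 1, fb=0
59: 11111011110 → 1, fb=0
60: 11110111100 → 1, fb=1
61: 11101111001 → 1, fb=1
62: 11011110011 → 1, fb=0
63: 10111100110 → 1, fb=0
64: 01111001100 → 0, fb=0
65: 11110011000 → 1, fb=1
66: 11100110001 → 1, fb=1
67: 11001100011 → 1, fb=0
68: 10011000110 → 1, fb=0
69: 00110001100 → 0, fb=0
70: 01100011000 → 0, fb=0
71: 11000110000 → 1, fb=1
72: 10001100001 → 1, fb=1
73: 00011000011 → 0, fb=1
74: 00110000111 → 0, fb=1
75: 01100001111 → 0, fb=1
76: 11000011111 → 1, fb=0
77: 10000111110 → 1, fb=0
78: 00001111100 → 0, fb=0
79: 00011111000 → 0, fb=0
80: 00111110000 → 0, fb=0
81: 01111100000 → 0, fb=0
82: 11111000000 → 1, fb=1
83: 11110000001 → 1, fb=1
84: 11100000011 → 1, fb=0
85: 11000000110 → 1, fb=0
86: 10000001100 → 1, fb=1
87: 00000011001 → 0, fb=0
88: 00000110010 → 0, fb=1
89: 00001100101 → 0, fb=0
90: 00011001010 → 0, fb=1
91: 00110010101 → 0, fb=0
92: 01100101010 → 0, fb=1
93: 11001010101 → 1, fb=1
94: 10010101011 → 1, fb=0
95: 00101010110 → 0, fb=1
96: 01010101101 → 0, fb=0
97: 10101011010 → 1, fb=0
98: 01010110100 → 0, fb=0
99: 10101101000 → 1, fb=1
100: 01011010001 → 0, fb=0
101: 10110100010 → 1, fb=0
102: 01101000100 → 0, fb=0
103: 11010001000 → 1, fb=1
104: 10100010001 → 1, fb=1
105: 01000100011 → 0, fb=1
106: 10001000111 → 1, fb=0
107: 00010001110 → 0, fb=1
108: 00100011101 → 0, fb=0
109: 01000111010 → 0, fb=1
110: 10001110101 → 1, fb=1
111: 00011101011 → 0, fb=1
112: 00111010111 → 0, fb=1
113: 01110101111 → 0, fb=1
114: 11101011111 → 1, fb=0
115: 11010111110 → 1, fb=0
116: 10101111100 → 1, fb=1
117: 01011111001 → 0, fb=0
118: 10111110010 → 1, fb=0
119: 01111100100 → 0, fb=0
120: 11111001000 → 1, fb=1
121: 11110010001 → 1, fb=1
122: 11100100011 → 1, fb=0
123: 11001000110 → 1, fb=0
124: 10010001100 → 1, fb=1
125: 00100011001 → 0, fb=0
126: 01000110010 → 0, fb=1
127: 10001100101 → 1, fb=1

10001010011010111010010001101111010110110010001110000101001111110111100110001100001111100000011001010101101000100011101011111001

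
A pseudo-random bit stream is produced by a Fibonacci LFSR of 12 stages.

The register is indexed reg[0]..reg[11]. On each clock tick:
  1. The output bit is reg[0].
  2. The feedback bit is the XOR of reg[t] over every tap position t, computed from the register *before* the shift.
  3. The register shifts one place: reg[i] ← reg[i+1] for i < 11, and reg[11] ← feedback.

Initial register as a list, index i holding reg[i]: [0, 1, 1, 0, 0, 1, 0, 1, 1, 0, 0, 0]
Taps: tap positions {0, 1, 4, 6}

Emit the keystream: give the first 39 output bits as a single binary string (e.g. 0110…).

tick  register→output (feedback)
  0  011001011000→0 (1)
  1  110010110001→1 (0)
  2  100101100010→1 (0)
  3  001011000100→0 (1)
  4  010110001001→0 (0)
  5  101100010010→1 (1)
  6  011000100101→0 (0)
  7  110001001010→1 (0)
  8  100010010100→1 (0)
  9  000100101000→0 (1)
 10  001001010001→0 (0)
 11  010010100010→0 (1)
 12  100101000101→1 (1)
 13  001010001011→0 (1)
 14  010100010111→0 (1)
 15  101000101111→1 (0)
 16  010001011110→0 (1)
 17  100010111101→1 (1)
 18  000101111011→0 (1)
 19  001011110111→0 (0)
 20  010111101110→0 (1)
 21  101111011101→1 (0)
 22  011110111010→0 (1)
 23  111101110101→1 (1)
 24  111011101011→1 (0)
 25  110111010110→1 (1)
 26  101110101101→1 (1)
 27  011101011011→0 (1)
 28  111010110111→1 (0)
 29  110101101110→1 (1)
 30  101011011101→1 (0)
 31  010110111010→0 (1)
 32  101101110101→1 (0)
 33  011011101010→0 (1)
 34  110111010101→1 (1)
 35  101110101011→1 (1)
 36  011101010111→0 (1)
 37  111010101111→1 (0)
 38  110101011110→1 (0)

011001011000100101000101111011101011011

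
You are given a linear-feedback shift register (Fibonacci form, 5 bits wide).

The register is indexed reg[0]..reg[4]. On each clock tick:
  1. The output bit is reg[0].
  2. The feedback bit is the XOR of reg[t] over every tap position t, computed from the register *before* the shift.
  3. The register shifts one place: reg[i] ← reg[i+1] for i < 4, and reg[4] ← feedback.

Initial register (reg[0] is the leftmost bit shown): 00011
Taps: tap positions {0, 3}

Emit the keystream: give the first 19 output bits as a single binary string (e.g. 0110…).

k : reg_k → out_k, fb_k
0: 00011 → 0, fb=1
1: 00111 → 0, fb=1
2: 01111 → 0, fb=1
3: 11111 → 1, fb=0
4: 11110 → 1, fb=0
5: 11100 → 1, fb=1
6: 11001 → 1, fb=1
7: 10011 → 1, fb=0
8: 00110 → 0, fb=1
9: 01101 → 0, fb=0
10: 11010 → 1, fb=0
11: 10100 → 1, fb=1
12: 01001 → 0, fb=0
13: 10010 → 1, fb=0
14: 00100 → 0, fb=0
15: 01000 → 0, fb=0
16: 10000 → 1, fb=1
17: 00001 → 0, fb=0
18: 00010 → 0, fb=1

0001111100110100100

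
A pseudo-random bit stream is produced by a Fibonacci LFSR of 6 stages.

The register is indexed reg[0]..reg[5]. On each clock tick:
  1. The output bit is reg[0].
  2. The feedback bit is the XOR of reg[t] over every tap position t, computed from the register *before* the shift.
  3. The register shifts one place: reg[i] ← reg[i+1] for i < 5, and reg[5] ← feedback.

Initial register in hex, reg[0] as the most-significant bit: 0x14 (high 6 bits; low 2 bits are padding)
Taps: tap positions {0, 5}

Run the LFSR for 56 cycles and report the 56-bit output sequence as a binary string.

00010111100101000110000100000111111010101100110111011010

k : reg_k → out_k, fb_k
0: 000101 → 0, fb=1
1: 001011 → 0, fb=1
2: 010111 → 0, fb=1
3: 101111 → 1, fb=0
4: 011110 → 0, fb=0
5: 111100 → 1, fb=1
6: 111001 → 1, fb=0
7: 110010 → 1, fb=1
8: 100101 → 1, fb=0
9: 001010 → 0, fb=0
10: 010100 → 0, fb=0
11: 101000 → 1, fb=1
12: 010001 → 0, fb=1
13: 100011 → 1, fb=0
14: 000110 → 0, fb=0
15: 001100 → 0, fb=0
16: 011000 → 0, fb=0
17: 110000 → 1, fb=1
18: 100001 → 1, fb=0
19: 000010 → 0, fb=0
20: 000100 → 0, fb=0
21: 001000 → 0, fb=0
22: 010000 → 0, fb=0
23: 100000 → 1, fb=1
24: 000001 → 0, fb=1
25: 000011 → 0, fb=1
26: 000111 → 0, fb=1
27: 001111 → 0, fb=1
28: 011111 → 0, fb=1
29: 111111 → 1, fb=0
30: 111110 → 1, fb=1
31: 111101 → 1, fb=0
32: 111010 → 1, fb=1
33: 110101 → 1, fb=0
34: 101010 → 1, fb=1
35: 010101 → 0, fb=1
36: 101011 → 1, fb=0
37: 010110 → 0, fb=0
38: 101100 → 1, fb=1
39: 011001 → 0, fb=1
40: 110011 → 1, fb=0
41: 100110 → 1, fb=1
42: 001101 → 0, fb=1
43: 011011 → 0, fb=1
44: 110111 → 1, fb=0
45: 101110 → 1, fb=1
46: 011101 → 0, fb=1
47: 111011 → 1, fb=0
48: 110110 → 1, fb=1
49: 101101 → 1, fb=0
50: 011010 → 0, fb=0
51: 110100 → 1, fb=1
52: 101001 → 1, fb=0
53: 010010 → 0, fb=0
54: 100100 → 1, fb=1
55: 001001 → 0, fb=1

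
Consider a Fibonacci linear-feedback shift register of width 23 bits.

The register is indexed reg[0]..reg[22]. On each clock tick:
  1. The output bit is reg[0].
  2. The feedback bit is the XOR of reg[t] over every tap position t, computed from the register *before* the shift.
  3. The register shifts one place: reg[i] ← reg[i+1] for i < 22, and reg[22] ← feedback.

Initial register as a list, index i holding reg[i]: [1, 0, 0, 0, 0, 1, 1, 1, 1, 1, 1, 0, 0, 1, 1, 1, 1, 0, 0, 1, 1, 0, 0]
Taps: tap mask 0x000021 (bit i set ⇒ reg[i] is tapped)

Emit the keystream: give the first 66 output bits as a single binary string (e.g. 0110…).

tick  register→output (feedback)
  0  10000111111001111001100→1 (0)
  1  00001111110011110011000→0 (1)
  2  00011111100111100110001→0 (1)
  3  00111111001111001100011→0 (1)
  4  01111110011110011000111→0 (1)
  5  11111100111100110001111→1 (0)
  6  11111001111001100011110→1 (1)
  7  11110011110011000111101→1 (1)
  8  11100111100110001111011→1 (0)
  9  11001111001100011110110→1 (0)
 10  10011110011000111101100→1 (0)
 11  00111100110001111011000→0 (1)
 12  01111001100011110110001→0 (0)
 13  11110011000111101100010→1 (1)
 14  11100110001111011000101→1 (0)
 15  11001100011110110001010→1 (0)
 16  10011000111101100010100→1 (1)
 17  00110001111011000101001→0 (0)
 18  01100011110110001010010→0 (0)
 19  11000111101100010100100→1 (0)
 20  10001111011000101001000→1 (0)
 21  00011110110001010010000→0 (1)
 22  00111101100010100100001→0 (1)
 23  01111011000101001000011→0 (0)
 24  11110110001010010000110→1 (0)
 25  11101100010100100001100→1 (0)
 26  11011000101001000011000→1 (1)
 27  10110001010010000110001→1 (1)
 28  01100010100100001100011→0 (0)
 29  11000101001000011000110→1 (0)
 30  10001010010000110001100→1 (1)
 31  00010100100001100011001→0 (1)
 32  00101001000011000110011→0 (0)
 33  01010010000110001100110→0 (0)
 34  10100100001100011001100→1 (0)
 35  01001000011000110011000→0 (0)
 36  10010000110001100110000→1 (1)
 37  00100001100011001100001→0 (0)
 38  01000011000110011000010→0 (0)
 39  10000110001100110000100→1 (0)
 40  00001100011001100001000→0 (1)
 41  00011000110011000010001→0 (0)
 42  00110001100110000100010→0 (0)
 43  01100011001100001000100→0 (0)
 44  11000110011000010001000→1 (0)
 45  10001100110000100010000→1 (0)
 46  00011001100001000100000→0 (0)
 47  00110011000010001000000→0 (0)
 48  01100110000100010000000→0 (1)
 49  11001100001000100000001→1 (0)
 50  10011000010001000000010→1 (1)
 51  00110000100010000000101→0 (0)
 52  01100001000100000001010→0 (0)
 53  11000010001000000010100→1 (1)
 54  10000100010000000101001→1 (0)
 55  00001000100000001010010→0 (0)
 56  00010001000000010100100→0 (0)
 57  00100010000000101001000→0 (0)
 58  01000100000001010010000→0 (1)
 59  10001000000010100100001→1 (1)
 60  00010000000101001000011→0 (0)
 61  00100000001010010000110→0 (0)
 62  01000000010100100001100→0 (0)
 63  10000000101001000011000→1 (1)
 64  00000001010010000110001→0 (0)
 65  00000010100100001100010→0 (0)

100001111110011110011000111101100010100100001100011001100001000100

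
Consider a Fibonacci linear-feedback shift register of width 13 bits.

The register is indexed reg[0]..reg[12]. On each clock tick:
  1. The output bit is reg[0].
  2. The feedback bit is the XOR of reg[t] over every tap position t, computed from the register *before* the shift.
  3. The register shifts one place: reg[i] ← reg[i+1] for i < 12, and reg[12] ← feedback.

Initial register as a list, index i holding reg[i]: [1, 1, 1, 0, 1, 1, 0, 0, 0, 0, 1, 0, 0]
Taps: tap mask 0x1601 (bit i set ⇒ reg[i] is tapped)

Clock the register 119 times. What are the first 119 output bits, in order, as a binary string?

11101100001000011000111111110110100001011001010101100100010001010110111000001100001001001101101010010110010100101000110

step | reg (before) | out | fb
   0 | 1110110000100 | 1 | 0
   1 | 1101100001000 | 1 | 0
   2 | 1011000010000 | 1 | 1
   3 | 0110000100001 | 0 | 1
   4 | 1100001000011 | 1 | 0
   5 | 1000010000110 | 1 | 0
   6 | 0000100001100 | 0 | 0
   7 | 0001000011000 | 0 | 1
   8 | 0010000110001 | 0 | 1
   9 | 0100001100011 | 0 | 1
  10 | 1000011000111 | 1 | 1
  11 | 0000110001111 | 0 | 1
  12 | 0001100011111 | 0 | 1
  13 | 0011000111111 | 0 | 1
  14 | 0110001111111 | 0 | 1
  15 | 1100011111111 | 1 | 0
  16 | 1000111111110 | 1 | 1
  17 | 0001111111101 | 0 | 1
  18 | 0011111111011 | 0 | 0
  19 | 0111111110110 | 0 | 1
  20 | 1111111101101 | 1 | 0
  21 | 1111111011010 | 1 | 0
  22 | 1111110110100 | 1 | 0
  23 | 1111101101000 | 1 | 0
  24 | 1111011010000 | 1 | 1
  25 | 1110110100001 | 1 | 0
  26 | 1101101000010 | 1 | 1
  27 | 1011010000101 | 1 | 1
  28 | 0110100001011 | 0 | 0
  29 | 1101000010110 | 1 | 0
  30 | 1010000101100 | 1 | 1
  31 | 0100001011001 | 0 | 0
  32 | 1000010110010 | 1 | 1
  33 | 0000101100101 | 0 | 0
  34 | 0001011001010 | 0 | 1
  35 | 0010110010101 | 0 | 0
  36 | 0101100101010 | 0 | 1
  37 | 1011001010101 | 1 | 1
  38 | 0110010101011 | 0 | 0
  39 | 1100101010110 | 1 | 0
  40 | 1001010101100 | 1 | 1
  41 | 0010101011001 | 0 | 0
  42 | 0101010110010 | 0 | 0
  43 | 1010101100100 | 1 | 0
  44 | 0101011001000 | 0 | 1
  45 | 1010110010001 | 1 | 0
  46 | 0101100100010 | 0 | 0
  47 | 1011001000100 | 1 | 0
  48 | 0110010001000 | 0 | 1
  49 | 1100100010001 | 1 | 0
  50 | 1001000100010 | 1 | 1
  51 | 0010001000101 | 0 | 0
  52 | 0100010001010 | 0 | 1
  53 | 1000100010101 | 1 | 1
  54 | 0001000101011 | 0 | 0
  55 | 0010001010110 | 0 | 1
  56 | 0100010101101 | 0 | 1
  57 | 1000101011011 | 1 | 1
  58 | 0001010110111 | 0 | 0
  59 | 0010101101110 | 0 | 0
  60 | 0101011011100 | 0 | 0
  61 | 1010110111000 | 1 | 0
  62 | 0101101110000 | 0 | 0
  63 | 1011011100000 | 1 | 1
  64 | 0110111000001 | 0 | 1
  65 | 1101110000011 | 1 | 0
  66 | 1011100000110 | 1 | 0
  67 | 0111000001100 | 0 | 0
  68 | 1110000011000 | 1 | 0
  69 | 1100000110000 | 1 | 1
  70 | 1000001100001 | 1 | 0
  71 | 0000011000010 | 0 | 0
  72 | 0000110000100 | 0 | 1
  73 | 0001100001001 | 0 | 0
  74 | 0011000010010 | 0 | 0
  75 | 0110000100100 | 0 | 1
  76 | 1100001001001 | 1 | 1
  77 | 1000010010011 | 1 | 0
  78 | 0000100100110 | 0 | 1
  79 | 0001001001101 | 0 | 1
  80 | 0010010011011 | 0 | 0
  81 | 0100100110110 | 0 | 1
  82 | 1001001101101 | 1 | 0
  83 | 0010011011010 | 0 | 1
  84 | 0100110110101 | 0 | 0
  85 | 1001101101010 | 1 | 0
  86 | 0011011010100 | 0 | 1
  87 | 0110110101001 | 0 | 0
  88 | 1101101010010 | 1 | 1
  89 | 1011010100101 | 1 | 1
  90 | 0110101001011 | 0 | 0
  91 | 1101010010110 | 1 | 0
  92 | 1010100101100 | 1 | 1
  93 | 0101001011001 | 0 | 0
  94 | 1010010110010 | 1 | 1
  95 | 0100101100101 | 0 | 0
  96 | 1001011001010 | 1 | 0
  97 | 0010110010100 | 0 | 1
  98 | 0101100101001 | 0 | 0
  99 | 1011001010010 | 1 | 1
 100 | 0110010100101 | 0 | 0
 101 | 1100101001010 | 1 | 0
 102 | 1001010010100 | 1 | 0
 103 | 0010100101000 | 0 | 1
 104 | 0101001010001 | 0 | 1
 105 | 1010010100011 | 1 | 0
 106 | 0100101000110 | 0 | 1
 107 | 1001010001101 | 1 | 0
 108 | 0010100011010 | 0 | 1
 109 | 0101000110101 | 0 | 0
 110 | 1010001101010 | 1 | 0
 111 | 0100011010100 | 0 | 1
 112 | 1000110101001 | 1 | 1
 113 | 0001101010011 | 0 | 1
 114 | 0011010100111 | 0 | 0
 115 | 0110101001110 | 0 | 0
 116 | 1101010011100 | 1 | 1
 117 | 1010100111001 | 1 | 1
 118 | 0101001110011 | 0 | 1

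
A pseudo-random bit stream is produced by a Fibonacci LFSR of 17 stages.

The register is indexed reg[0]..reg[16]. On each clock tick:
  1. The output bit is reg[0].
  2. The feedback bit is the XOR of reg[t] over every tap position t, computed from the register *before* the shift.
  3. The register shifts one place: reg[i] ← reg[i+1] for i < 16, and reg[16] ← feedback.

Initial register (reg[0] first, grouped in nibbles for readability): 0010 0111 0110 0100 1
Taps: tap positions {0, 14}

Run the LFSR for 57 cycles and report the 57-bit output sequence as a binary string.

001001110110010010000011110010110010010101001100000100001

k : reg_k → out_k, fb_k
0: 00100111011001001 → 0, fb=0
1: 01001110110010010 → 0, fb=0
2: 10011101100100100 → 1, fb=0
3: 00111011001001000 → 0, fb=0
4: 01110110010010000 → 0, fb=0
5: 11101100100100000 → 1, fb=1
6: 11011001001000001 → 1, fb=1
7: 10110010010000011 → 1, fb=1
8: 01100100100000111 → 0, fb=1
9: 11001001000001111 → 1, fb=0
10: 10010010000011110 → 1, fb=0
11: 00100100000111100 → 0, fb=1
12: 01001000001111001 → 0, fb=0
13: 10010000011110010 → 1, fb=1
14: 00100000111100101 → 0, fb=1
15: 01000001111001011 → 0, fb=0
16: 10000011110010110 → 1, fb=0
17: 00000111100101100 → 0, fb=1
18: 00001111001011001 → 0, fb=0
19: 00011110010110010 → 0, fb=0
20: 00111100101100100 → 0, fb=1
21: 01111001011001001 → 0, fb=0
22: 11110010110010010 → 1, fb=1
23: 11100101100100101 → 1, fb=0
24: 11001011001001010 → 1, fb=1
25: 10010110010010101 → 1, fb=0
26: 00101100100101010 → 0, fb=0
27: 01011001001010100 → 0, fb=1
28: 10110010010101001 → 1, fb=1
29: 01100100101010011 → 0, fb=0
30: 11001001010100110 → 1, fb=0
31: 10010010101001100 → 1, fb=0
32: 00100101010011000 → 0, fb=0
33: 01001010100110000 → 0, fb=0
34: 10010101001100000 → 1, fb=1
35: 00101010011000001 → 0, fb=0
36: 01010100110000010 → 0, fb=0
37: 10101001100000100 → 1, fb=0
38: 01010011000001000 → 0, fb=0
39: 10100110000010000 → 1, fb=1
40: 01001100000100001 → 0, fb=0
41: 10011000001000010 → 1, fb=1
42: 00110000010000101 → 0, fb=1
43: 01100000100001011 → 0, fb=0
44: 11000001000010110 → 1, fb=0
45: 10000010000101100 → 1, fb=0
46: 00000100001011000 → 0, fb=0
47: 00001000010110000 → 0, fb=0
48: 00010000101100000 → 0, fb=0
49: 00100001011000000 → 0, fb=0
50: 01000010110000000 → 0, fb=0
51: 10000101100000000 → 1, fb=1
52: 00001011000000001 → 0, fb=0
53: 00010110000000010 → 0, fb=0
54: 00101100000000100 → 0, fb=1
55: 01011000000001001 → 0, fb=0
56: 10110000000010010 → 1, fb=1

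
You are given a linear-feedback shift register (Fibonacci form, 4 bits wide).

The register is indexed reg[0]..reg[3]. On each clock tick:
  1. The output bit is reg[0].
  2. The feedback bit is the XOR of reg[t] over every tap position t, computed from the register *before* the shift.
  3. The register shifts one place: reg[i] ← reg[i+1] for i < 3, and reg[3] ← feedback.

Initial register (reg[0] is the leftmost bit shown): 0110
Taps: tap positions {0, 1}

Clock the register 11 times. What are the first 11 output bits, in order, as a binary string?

01101011110

tick  register→output (feedback)
  0  0110→0 (1)
  1  1101→1 (0)
  2  1010→1 (1)
  3  0101→0 (1)
  4  1011→1 (1)
  5  0111→0 (1)
  6  1111→1 (0)
  7  1110→1 (0)
  8  1100→1 (0)
  9  1000→1 (1)
 10  0001→0 (0)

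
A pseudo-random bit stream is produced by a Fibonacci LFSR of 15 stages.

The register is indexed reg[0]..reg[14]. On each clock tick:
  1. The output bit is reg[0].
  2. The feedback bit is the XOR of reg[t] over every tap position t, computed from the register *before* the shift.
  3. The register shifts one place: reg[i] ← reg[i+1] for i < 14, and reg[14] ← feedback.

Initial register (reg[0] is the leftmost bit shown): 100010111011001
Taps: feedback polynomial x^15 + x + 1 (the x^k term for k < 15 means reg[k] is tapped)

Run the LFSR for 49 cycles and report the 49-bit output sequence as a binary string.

tick  register→output (feedback)
  0  100010111011001→1 (1)
  1  000101110110011→0 (0)
  2  001011101100110→0 (0)
  3  010111011001100→0 (1)
  4  101110110011001→1 (1)
  5  011101100110011→0 (1)
  6  111011001100111→1 (0)
  7  110110011001110→1 (0)
  8  101100110011100→1 (1)
  9  011001100111001→0 (1)
 10  110011001110011→1 (0)
 11  100110011100110→1 (1)
 12  001100111001101→0 (0)
 13  011001110011010→0 (1)
 14  110011100110101→1 (0)
 15  100111001101010→1 (1)
 16  001110011010101→0 (0)
 17  011100110101010→0 (1)
 18  111001101010101→1 (0)
 19  110011010101010→1 (0)
 20  100110101010100→1 (1)
 21  001101010101001→0 (0)
 22  011010101010010→0 (1)
 23  110101010100101→1 (0)
 24  101010101001010→1 (1)
 25  010101010010101→0 (1)
 26  101010100101011→1 (1)
 27  010101001010111→0 (1)
 28  101010010101111→1 (1)
 29  010100101011111→0 (1)
 30  101001010111111→1 (1)
 31  010010101111111→0 (1)
 32  100101011111111→1 (1)
 33  001010111111111→0 (0)
 34  010101111111110→0 (1)
 35  101011111111101→1 (1)
 36  010111111111011→0 (1)
 37  101111111110111→1 (1)
 38  011111111101111→0 (1)
 39  111111111011111→1 (0)
 40  111111110111110→1 (0)
 41  111111101111100→1 (0)
 42  111111011111000→1 (0)
 43  111110111110000→1 (0)
 44  111101111100000→1 (0)
 45  111011111000000→1 (0)
 46  110111110000000→1 (0)
 47  101111100000000→1 (1)
 48  011111000000001→0 (1)

1000101110110011001110011010101010010101111111110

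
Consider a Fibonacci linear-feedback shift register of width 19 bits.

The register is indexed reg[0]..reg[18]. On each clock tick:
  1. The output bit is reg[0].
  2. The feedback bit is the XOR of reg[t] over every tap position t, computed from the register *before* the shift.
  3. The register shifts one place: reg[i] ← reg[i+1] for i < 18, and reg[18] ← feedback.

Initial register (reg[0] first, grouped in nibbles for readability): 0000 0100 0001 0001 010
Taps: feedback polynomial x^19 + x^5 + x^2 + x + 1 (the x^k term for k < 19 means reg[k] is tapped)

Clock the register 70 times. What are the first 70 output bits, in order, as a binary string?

0000010000010001010100111100101110011000010000000011100000111000111101

step | reg (before) | out | fb
   0 | 0000010000010001010 | 0 | 1
   1 | 0000100000100010101 | 0 | 0
   2 | 0001000001000101010 | 0 | 0
   3 | 0010000010001010100 | 0 | 1
   4 | 0100000100010101001 | 0 | 1
   5 | 1000001000101010011 | 1 | 1
   6 | 0000010001010100111 | 0 | 1
   7 | 0000100010101001111 | 0 | 0
   8 | 0001000101010011110 | 0 | 0
   9 | 0010001010100111100 | 0 | 1
  10 | 0100010101001111001 | 0 | 0
  11 | 1000101010011110010 | 1 | 1
  12 | 0001010100111100101 | 0 | 1
  13 | 0010101001111001011 | 0 | 1
  14 | 0101010011110010111 | 0 | 0
  15 | 1010100111100101110 | 1 | 0
  16 | 0101001111001011100 | 0 | 1
  17 | 1010011110010111001 | 1 | 1
  18 | 0100111100101110011 | 0 | 0
  19 | 1001111001011100110 | 1 | 0
  20 | 0011110010111001100 | 0 | 0
  21 | 0111100101110011000 | 0 | 0
  22 | 1111001011100110000 | 1 | 1
  23 | 1110010111001100001 | 1 | 0
  24 | 1100101110011000010 | 1 | 0
  25 | 1001011100110000100 | 1 | 0
  26 | 0010111001100001000 | 0 | 0
  27 | 0101110011000010000 | 0 | 0
  28 | 1011100110000100000 | 1 | 0
  29 | 0111001100001000000 | 0 | 0
  30 | 1110011000010000000 | 1 | 0
  31 | 1100110000100000000 | 1 | 1
  32 | 1001100001000000001 | 1 | 1
  33 | 0011000010000000011 | 0 | 1
  34 | 0110000100000000111 | 0 | 0
  35 | 1100001000000001110 | 1 | 0
  36 | 1000010000000011100 | 1 | 0
  37 | 0000100000000111000 | 0 | 0
  38 | 0001000000001110000 | 0 | 0
  39 | 0010000000011100000 | 0 | 1
  40 | 0100000000111000001 | 0 | 1
  41 | 1000000001110000011 | 1 | 1
  42 | 0000000011100000111 | 0 | 0
  43 | 0000000111000001110 | 0 | 0
  44 | 0000001110000011100 | 0 | 0
  45 | 0000011100000111000 | 0 | 1
  46 | 0000111000001110001 | 0 | 1
  47 | 0001110000011100011 | 0 | 1
  48 | 0011100000111000111 | 0 | 1
  49 | 0111000001110001111 | 0 | 0
  50 | 1110000011100011110 | 1 | 1
  51 | 1100000111000111101 | 1 | 0
  52 | 1000001110001111010 | 1 | 1
  53 | 0000011100011110101 | 0 | 1
  54 | 0000111000111101011 | 0 | 1
  55 | 0001110001111010111 | 0 | 1
  56 | 0011100011110101111 | 0 | 1
  57 | 0111000111101011111 | 0 | 0
  58 | 1110001111010111110 | 1 | 1
  59 | 1100011110101111101 | 1 | 1
  60 | 1000111101011111011 | 1 | 0
  61 | 0001111010111110110 | 0 | 1
  62 | 0011110101111101101 | 0 | 0
  63 | 0111101011111011010 | 0 | 0
  64 | 1111010111110110100 | 1 | 0
  65 | 1110101111101101000 | 1 | 1
  66 | 1101011111011010001 | 1 | 1
  67 | 1010111110110100011 | 1 | 1
  68 | 0101111101101000111 | 0 | 0
  69 | 1011111011010001110 | 1 | 1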